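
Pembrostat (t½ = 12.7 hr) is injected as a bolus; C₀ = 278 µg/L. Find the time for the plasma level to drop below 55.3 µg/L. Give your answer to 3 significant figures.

k = ln 2 / 12.7 = 0.05458 hr⁻¹
C(t) = C₀ e^(−kt)  ⇒  t = ln(C₀/C) / k
t = ln(278/55.3) / 0.05458 = 1.615 / 0.05458 ≈ 29.6 hours

29.6 hours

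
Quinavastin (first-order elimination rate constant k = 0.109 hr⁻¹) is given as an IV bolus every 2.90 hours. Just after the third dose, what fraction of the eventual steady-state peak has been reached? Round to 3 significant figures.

f_n = 1 − e^(−nkτ) = 1 − e^(−3 × 0.1090 × 2.90) = 1 − e^(−0.9483) = 1 − 0.3874 ≈ 0.613

0.613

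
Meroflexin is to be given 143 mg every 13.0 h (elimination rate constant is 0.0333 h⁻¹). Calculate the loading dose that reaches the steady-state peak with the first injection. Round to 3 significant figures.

407 mg

Accumulation ratio R = 1 / (1 − e^(−kτ)) = 1 / (1 − e^(−0.03330×13.0)) = 1 / (1 − 0.6486) = 2.846
Loading dose = maintenance dose × R = 143 × 2.846 ≈ 407 mg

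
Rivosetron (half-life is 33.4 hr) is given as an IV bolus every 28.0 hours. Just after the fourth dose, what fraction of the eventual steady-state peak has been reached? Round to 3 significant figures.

0.902

k = ln 2 / 33.4 = 0.02075 hr⁻¹
f_n = 1 − e^(−nkτ) = 1 − e^(−4 × 0.02075 × 28.0) = 1 − e^(−2.324) = 1 − 0.09785 ≈ 0.902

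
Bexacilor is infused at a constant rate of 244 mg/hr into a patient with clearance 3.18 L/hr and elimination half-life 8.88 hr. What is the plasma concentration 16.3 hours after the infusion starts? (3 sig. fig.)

Css = rate / CL = 244 / 3.18 = 76.73 µg/mL
k = ln 2 / 8.88 = 0.07806 hr⁻¹
C(t) = Css (1 − e^(−kt)) = 76.73 × (1 − e^(−1.272)) = 76.73 × 0.7198 ≈ 55.2 µg/mL

55.2 µg/mL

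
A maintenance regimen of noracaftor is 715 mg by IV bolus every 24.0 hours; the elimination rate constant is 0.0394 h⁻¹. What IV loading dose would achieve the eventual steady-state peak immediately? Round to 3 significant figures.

1170 mg

Accumulation ratio R = 1 / (1 − e^(−kτ)) = 1 / (1 − e^(−0.03940×24.0)) = 1 / (1 − 0.3884) = 1.635
Loading dose = maintenance dose × R = 715 × 1.635 ≈ 1170 mg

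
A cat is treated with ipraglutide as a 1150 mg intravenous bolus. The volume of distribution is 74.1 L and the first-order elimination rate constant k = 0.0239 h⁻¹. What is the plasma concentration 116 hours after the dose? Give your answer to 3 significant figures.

C₀ = dose / V = 1150 / 74.1 = 15.52 µg/mL
C(t) = C₀ e^(−kt) = 15.52 × e^(−0.02390 × 116) = 15.52 × e^(−2.772) = 15.52 × 0.06251 ≈ 0.970 µg/mL

0.970 µg/mL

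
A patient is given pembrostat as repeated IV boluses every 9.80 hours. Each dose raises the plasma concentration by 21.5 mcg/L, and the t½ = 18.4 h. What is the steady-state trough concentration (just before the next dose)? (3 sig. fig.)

48.1 mcg/L

k = ln 2 / 18.4 = 0.03767 h⁻¹
Fraction remaining after one interval: e^(−kτ) = e^(−0.03767 × 9.80) = 0.6913
R = 1 / (1 − 0.6913) = 3.239
Css,max = 21.5 × 3.239 = 69.65 mcg/L
Css,min = Css,max × e^(−kτ) = 69.65 × 0.6913 ≈ 48.1 mcg/L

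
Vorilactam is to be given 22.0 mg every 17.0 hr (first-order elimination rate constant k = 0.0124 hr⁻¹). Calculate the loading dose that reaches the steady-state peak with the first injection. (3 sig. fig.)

Accumulation ratio R = 1 / (1 − e^(−kτ)) = 1 / (1 − e^(−0.01240×17.0)) = 1 / (1 − 0.8099) = 5.261
Loading dose = maintenance dose × R = 22.0 × 5.261 ≈ 116 mg

116 mg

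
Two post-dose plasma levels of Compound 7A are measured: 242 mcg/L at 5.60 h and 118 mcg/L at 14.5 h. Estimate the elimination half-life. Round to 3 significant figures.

8.59 hours

k = ln(C₁/C₂) / (t₂ − t₁) = ln(242/118) / (14.5 − 5.60)
  = 0.7183 / 8.900 = 0.08070 h⁻¹
t½ = ln 2 / k = ln 2 / 0.08070 ≈ 8.59 hours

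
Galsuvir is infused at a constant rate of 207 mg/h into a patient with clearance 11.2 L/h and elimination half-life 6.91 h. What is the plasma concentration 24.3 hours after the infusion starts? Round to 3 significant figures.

Css = rate / CL = 207 / 11.2 = 18.48 µg/mL
k = ln 2 / 6.91 = 0.1003 h⁻¹
C(t) = Css (1 − e^(−kt)) = 18.48 × (1 − e^(−2.438)) = 18.48 × 0.9126 ≈ 16.9 µg/mL

16.9 µg/mL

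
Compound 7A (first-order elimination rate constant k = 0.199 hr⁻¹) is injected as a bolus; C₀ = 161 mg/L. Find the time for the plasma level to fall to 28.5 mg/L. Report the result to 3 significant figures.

C(t) = C₀ e^(−kt)  ⇒  t = ln(C₀/C) / k
t = ln(161/28.5) / 0.1990 = 1.732 / 0.1990 ≈ 8.70 hours

8.70 hours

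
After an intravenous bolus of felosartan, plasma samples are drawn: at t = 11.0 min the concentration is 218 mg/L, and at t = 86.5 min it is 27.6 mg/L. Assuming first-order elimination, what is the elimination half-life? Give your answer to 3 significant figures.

k = ln(C₁/C₂) / (t₂ − t₁) = ln(218/27.6) / (86.5 − 11.0)
  = 2.067 / 75.50 = 0.02737 min⁻¹
t½ = ln 2 / k = ln 2 / 0.02737 ≈ 25.3 minutes

25.3 minutes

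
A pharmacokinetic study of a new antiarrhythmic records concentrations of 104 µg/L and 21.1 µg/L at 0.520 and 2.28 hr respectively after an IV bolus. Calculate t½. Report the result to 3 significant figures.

k = ln(C₁/C₂) / (t₂ − t₁) = ln(104/21.1) / (2.28 − 0.520)
  = 1.595 / 1.760 = 0.9063 hr⁻¹
t½ = ln 2 / k = ln 2 / 0.9063 ≈ 0.765 hours

0.765 hours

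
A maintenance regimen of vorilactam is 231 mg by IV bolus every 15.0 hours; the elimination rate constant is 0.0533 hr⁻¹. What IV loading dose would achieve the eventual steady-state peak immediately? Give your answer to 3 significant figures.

420 mg

Accumulation ratio R = 1 / (1 − e^(−kτ)) = 1 / (1 − e^(−0.05330×15.0)) = 1 / (1 − 0.4496) = 1.817
Loading dose = maintenance dose × R = 231 × 1.817 ≈ 420 mg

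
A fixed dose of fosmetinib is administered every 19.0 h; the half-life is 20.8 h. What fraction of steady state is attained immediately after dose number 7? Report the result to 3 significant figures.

0.988

k = ln 2 / 20.8 = 0.03332 h⁻¹
f_n = 1 − e^(−nkτ) = 1 − e^(−7 × 0.03332 × 19.0) = 1 − e^(−4.432) = 1 − 0.01189 ≈ 0.988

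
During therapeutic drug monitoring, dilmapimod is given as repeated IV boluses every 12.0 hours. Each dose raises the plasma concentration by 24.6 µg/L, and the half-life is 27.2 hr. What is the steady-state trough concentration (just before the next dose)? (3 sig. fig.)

68.8 µg/L

k = ln 2 / 27.2 = 0.02548 hr⁻¹
Fraction remaining after one interval: e^(−kτ) = e^(−0.02548 × 12.0) = 0.7365
R = 1 / (1 − 0.7365) = 3.796
Css,max = 24.6 × 3.796 = 93.37 µg/L
Css,min = Css,max × e^(−kτ) = 93.37 × 0.7365 ≈ 68.8 µg/L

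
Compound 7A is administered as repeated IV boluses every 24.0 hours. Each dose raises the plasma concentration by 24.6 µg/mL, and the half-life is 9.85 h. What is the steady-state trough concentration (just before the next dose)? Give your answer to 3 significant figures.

k = ln 2 / 9.85 = 0.07037 h⁻¹
Fraction remaining after one interval: e^(−kτ) = e^(−0.07037 × 24.0) = 0.1847
R = 1 / (1 − 0.1847) = 1.227
Css,max = 24.6 × 1.227 = 30.17 µg/mL
Css,min = Css,max × e^(−kτ) = 30.17 × 0.1847 ≈ 5.57 µg/mL

5.57 µg/mL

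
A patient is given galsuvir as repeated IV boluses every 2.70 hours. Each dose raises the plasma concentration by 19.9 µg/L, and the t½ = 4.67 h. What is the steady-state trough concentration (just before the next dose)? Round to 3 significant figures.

40.4 µg/L

k = ln 2 / 4.67 = 0.1484 h⁻¹
Fraction remaining after one interval: e^(−kτ) = e^(−0.1484 × 2.70) = 0.6698
R = 1 / (1 − 0.6698) = 3.029
Css,max = 19.9 × 3.029 = 60.27 µg/L
Css,min = Css,max × e^(−kτ) = 60.27 × 0.6698 ≈ 40.4 µg/L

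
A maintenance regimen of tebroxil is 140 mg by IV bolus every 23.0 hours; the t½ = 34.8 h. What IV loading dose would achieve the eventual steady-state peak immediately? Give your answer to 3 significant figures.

k = ln 2 / 34.8 = 0.01992 h⁻¹
Accumulation ratio R = 1 / (1 − e^(−kτ)) = 1 / (1 − e^(−0.01992×23.0)) = 1 / (1 − 0.6325) = 2.721
Loading dose = maintenance dose × R = 140 × 2.721 ≈ 381 mg

381 mg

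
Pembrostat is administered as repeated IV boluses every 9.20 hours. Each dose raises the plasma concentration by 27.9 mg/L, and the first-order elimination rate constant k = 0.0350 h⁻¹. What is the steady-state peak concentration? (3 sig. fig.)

Fraction remaining after one interval: e^(−kτ) = e^(−0.03500 × 9.20) = 0.7247
R = 1 / (1 − 0.7247) = 3.632
Css,max = 27.9 × 3.632 ≈ 101 mg/L

101 mg/L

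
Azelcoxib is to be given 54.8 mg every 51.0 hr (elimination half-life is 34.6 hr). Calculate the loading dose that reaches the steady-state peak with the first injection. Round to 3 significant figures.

85.6 mg

k = ln 2 / 34.6 = 0.02003 hr⁻¹
Accumulation ratio R = 1 / (1 − e^(−kτ)) = 1 / (1 − e^(−0.02003×51.0)) = 1 / (1 − 0.3600) = 1.562
Loading dose = maintenance dose × R = 54.8 × 1.562 ≈ 85.6 mg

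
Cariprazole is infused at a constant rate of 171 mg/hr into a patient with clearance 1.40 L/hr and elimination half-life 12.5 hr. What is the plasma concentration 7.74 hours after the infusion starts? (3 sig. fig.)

42.6 µg/mL

Css = rate / CL = 171 / 1.40 = 122.1 µg/mL
k = ln 2 / 12.5 = 0.05545 hr⁻¹
C(t) = Css (1 − e^(−kt)) = 122.1 × (1 − e^(−0.4292)) = 122.1 × 0.3490 ≈ 42.6 µg/mL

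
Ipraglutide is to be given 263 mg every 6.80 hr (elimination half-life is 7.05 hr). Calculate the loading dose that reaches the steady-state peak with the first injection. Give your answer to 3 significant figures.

539 mg

k = ln 2 / 7.05 = 0.09832 hr⁻¹
Accumulation ratio R = 1 / (1 − e^(−kτ)) = 1 / (1 − e^(−0.09832×6.80)) = 1 / (1 − 0.5124) = 2.051
Loading dose = maintenance dose × R = 263 × 2.051 ≈ 539 mg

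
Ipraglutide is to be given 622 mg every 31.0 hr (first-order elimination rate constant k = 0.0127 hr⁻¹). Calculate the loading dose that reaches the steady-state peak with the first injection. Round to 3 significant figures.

Accumulation ratio R = 1 / (1 − e^(−kτ)) = 1 / (1 − e^(−0.01270×31.0)) = 1 / (1 − 0.6746) = 3.073
Loading dose = maintenance dose × R = 622 × 3.073 ≈ 1910 mg

1910 mg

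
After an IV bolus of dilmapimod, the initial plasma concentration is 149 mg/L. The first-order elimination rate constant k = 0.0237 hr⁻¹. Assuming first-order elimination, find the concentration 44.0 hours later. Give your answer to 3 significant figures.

C(t) = C₀ e^(−kt) = 149 × e^(−0.02370 × 44.0) = 149 × e^(−1.043) = 149 × 0.3525 ≈ 52.5 mg/L

52.5 mg/L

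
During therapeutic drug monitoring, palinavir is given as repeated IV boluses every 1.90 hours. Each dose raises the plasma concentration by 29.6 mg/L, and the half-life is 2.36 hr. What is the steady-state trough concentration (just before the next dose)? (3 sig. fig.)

39.6 mg/L

k = ln 2 / 2.36 = 0.2937 hr⁻¹
Fraction remaining after one interval: e^(−kτ) = e^(−0.2937 × 1.90) = 0.5723
R = 1 / (1 − 0.5723) = 2.338
Css,max = 29.6 × 2.338 = 69.21 mg/L
Css,min = Css,max × e^(−kτ) = 69.21 × 0.5723 ≈ 39.6 mg/L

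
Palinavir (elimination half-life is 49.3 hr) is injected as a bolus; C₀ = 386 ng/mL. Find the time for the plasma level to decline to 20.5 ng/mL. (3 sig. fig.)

k = ln 2 / 49.3 = 0.01406 hr⁻¹
C(t) = C₀ e^(−kt)  ⇒  t = ln(C₀/C) / k
t = ln(386/20.5) / 0.01406 = 2.935 / 0.01406 ≈ 209 hours

209 hours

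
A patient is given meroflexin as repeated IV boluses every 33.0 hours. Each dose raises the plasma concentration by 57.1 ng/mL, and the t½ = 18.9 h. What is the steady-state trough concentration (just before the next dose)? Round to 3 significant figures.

24.3 ng/mL

k = ln 2 / 18.9 = 0.03667 h⁻¹
Fraction remaining after one interval: e^(−kτ) = e^(−0.03667 × 33.0) = 0.2981
R = 1 / (1 − 0.2981) = 1.425
Css,max = 57.1 × 1.425 = 81.35 ng/mL
Css,min = Css,max × e^(−kτ) = 81.35 × 0.2981 ≈ 24.3 ng/mL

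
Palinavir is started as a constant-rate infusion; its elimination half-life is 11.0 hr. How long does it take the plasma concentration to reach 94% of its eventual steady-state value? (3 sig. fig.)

44.6 hours

k = ln 2 / 11.0 = 0.06301 hr⁻¹
f = 1 − e^(−kt)  ⇒  t = −ln(1 − f) / k
t = −ln(1 − 0.94) / 0.06301 = 2.813 / 0.06301 ≈ 44.6 hours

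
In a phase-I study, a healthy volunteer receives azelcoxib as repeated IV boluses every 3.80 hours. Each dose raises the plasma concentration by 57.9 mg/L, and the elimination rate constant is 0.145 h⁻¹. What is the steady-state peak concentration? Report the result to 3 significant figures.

Fraction remaining after one interval: e^(−kτ) = e^(−0.1450 × 3.80) = 0.5764
R = 1 / (1 − 0.5764) = 2.361
Css,max = 57.9 × 2.361 ≈ 137 mg/L

137 mg/L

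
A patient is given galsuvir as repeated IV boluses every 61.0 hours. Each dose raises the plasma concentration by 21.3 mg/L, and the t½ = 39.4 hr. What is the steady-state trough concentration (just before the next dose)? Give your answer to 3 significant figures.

11.1 mg/L

k = ln 2 / 39.4 = 0.01759 hr⁻¹
Fraction remaining after one interval: e^(−kτ) = e^(−0.01759 × 61.0) = 0.3419
R = 1 / (1 − 0.3419) = 1.520
Css,max = 21.3 × 1.520 = 32.37 mg/L
Css,min = Css,max × e^(−kτ) = 32.37 × 0.3419 ≈ 11.1 mg/L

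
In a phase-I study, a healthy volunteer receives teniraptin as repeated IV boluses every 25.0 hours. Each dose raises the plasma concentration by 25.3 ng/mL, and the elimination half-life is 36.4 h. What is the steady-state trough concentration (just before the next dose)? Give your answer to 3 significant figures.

k = ln 2 / 36.4 = 0.01904 h⁻¹
Fraction remaining after one interval: e^(−kτ) = e^(−0.01904 × 25.0) = 0.6212
R = 1 / (1 − 0.6212) = 2.640
Css,max = 25.3 × 2.640 = 66.79 ng/mL
Css,min = Css,max × e^(−kτ) = 66.79 × 0.6212 ≈ 41.5 ng/mL

41.5 ng/mL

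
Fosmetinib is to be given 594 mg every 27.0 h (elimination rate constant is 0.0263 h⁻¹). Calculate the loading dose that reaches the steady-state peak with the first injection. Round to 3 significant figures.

Accumulation ratio R = 1 / (1 − e^(−kτ)) = 1 / (1 − e^(−0.02630×27.0)) = 1 / (1 − 0.4916) = 1.967
Loading dose = maintenance dose × R = 594 × 1.967 ≈ 1170 mg

1170 mg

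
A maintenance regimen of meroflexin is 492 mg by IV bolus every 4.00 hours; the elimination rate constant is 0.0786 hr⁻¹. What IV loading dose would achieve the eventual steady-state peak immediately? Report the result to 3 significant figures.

1820 mg

Accumulation ratio R = 1 / (1 − e^(−kτ)) = 1 / (1 − e^(−0.07860×4.00)) = 1 / (1 − 0.7302) = 3.707
Loading dose = maintenance dose × R = 492 × 3.707 ≈ 1820 mg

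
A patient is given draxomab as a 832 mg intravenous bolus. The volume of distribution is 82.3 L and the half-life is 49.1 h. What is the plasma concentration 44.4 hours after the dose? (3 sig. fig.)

C₀ = dose / V = 832 / 82.3 = 10.11 mg/L
k = ln 2 / 49.1 = 0.01412 h⁻¹
C(t) = C₀ e^(−kt) = 10.11 × e^(−0.01412 × 44.4) = 10.11 × e^(−0.6268) = 10.11 × 0.5343 ≈ 5.40 mg/L

5.40 mg/L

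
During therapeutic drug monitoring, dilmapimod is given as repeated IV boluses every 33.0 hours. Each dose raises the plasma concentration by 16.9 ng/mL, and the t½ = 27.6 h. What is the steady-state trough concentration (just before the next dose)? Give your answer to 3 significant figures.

13.1 ng/mL

k = ln 2 / 27.6 = 0.02511 h⁻¹
Fraction remaining after one interval: e^(−kτ) = e^(−0.02511 × 33.0) = 0.4366
R = 1 / (1 − 0.4366) = 1.775
Css,max = 16.9 × 1.775 = 30.00 ng/mL
Css,min = Css,max × e^(−kτ) = 30.00 × 0.4366 ≈ 13.1 ng/mL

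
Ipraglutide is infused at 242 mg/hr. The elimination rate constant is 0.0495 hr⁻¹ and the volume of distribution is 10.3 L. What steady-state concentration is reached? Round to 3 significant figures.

475 mg/L

CL = k · V = 0.0495 × 10.3 = 0.5099 L/hr
Css = rate / CL = 242 / 0.5099 ≈ 475 mg/L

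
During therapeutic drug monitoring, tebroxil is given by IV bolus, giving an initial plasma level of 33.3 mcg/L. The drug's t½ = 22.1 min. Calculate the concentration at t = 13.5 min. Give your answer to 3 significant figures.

21.8 mcg/L

k = ln 2 / 22.1 = 0.03136 min⁻¹
C(t) = C₀ e^(−kt) = 33.3 × e^(−0.03136 × 13.5) = 33.3 × e^(−0.4234) = 33.3 × 0.6548 ≈ 21.8 mcg/L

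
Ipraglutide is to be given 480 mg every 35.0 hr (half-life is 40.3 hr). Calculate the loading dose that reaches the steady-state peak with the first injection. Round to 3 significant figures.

1060 mg

k = ln 2 / 40.3 = 0.01720 hr⁻¹
Accumulation ratio R = 1 / (1 − e^(−kτ)) = 1 / (1 − e^(−0.01720×35.0)) = 1 / (1 − 0.5477) = 2.211
Loading dose = maintenance dose × R = 480 × 2.211 ≈ 1060 mg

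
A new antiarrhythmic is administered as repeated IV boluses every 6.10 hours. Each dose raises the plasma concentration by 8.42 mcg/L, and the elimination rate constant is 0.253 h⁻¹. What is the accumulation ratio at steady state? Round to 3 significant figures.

Fraction remaining after one interval: e^(−kτ) = e^(−0.2530 × 6.10) = 0.2137
R = 1 / (1 − 0.2137) = 1 / 0.7863 ≈ 1.27

1.27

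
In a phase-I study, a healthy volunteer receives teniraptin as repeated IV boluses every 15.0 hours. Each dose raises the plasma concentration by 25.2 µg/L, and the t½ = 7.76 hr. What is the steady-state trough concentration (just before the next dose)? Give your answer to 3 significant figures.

k = ln 2 / 7.76 = 0.08932 hr⁻¹
Fraction remaining after one interval: e^(−kτ) = e^(−0.08932 × 15.0) = 0.2619
R = 1 / (1 − 0.2619) = 1.355
Css,max = 25.2 × 1.355 = 34.14 µg/L
Css,min = Css,max × e^(−kτ) = 34.14 × 0.2619 ≈ 8.94 µg/L

8.94 µg/L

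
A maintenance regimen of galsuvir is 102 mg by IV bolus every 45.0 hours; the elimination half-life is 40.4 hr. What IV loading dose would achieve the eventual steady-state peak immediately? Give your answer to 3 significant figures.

k = ln 2 / 40.4 = 0.01716 hr⁻¹
Accumulation ratio R = 1 / (1 − e^(−kτ)) = 1 / (1 − e^(−0.01716×45.0)) = 1 / (1 − 0.4621) = 1.859
Loading dose = maintenance dose × R = 102 × 1.859 ≈ 190 mg

190 mg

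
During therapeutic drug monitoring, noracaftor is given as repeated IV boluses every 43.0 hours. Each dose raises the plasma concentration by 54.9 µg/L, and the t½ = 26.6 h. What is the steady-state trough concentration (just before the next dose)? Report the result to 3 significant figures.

k = ln 2 / 26.6 = 0.02606 h⁻¹
Fraction remaining after one interval: e^(−kτ) = e^(−0.02606 × 43.0) = 0.3261
R = 1 / (1 − 0.3261) = 1.484
Css,max = 54.9 × 1.484 = 81.47 µg/L
Css,min = Css,max × e^(−kτ) = 81.47 × 0.3261 ≈ 26.6 µg/L

26.6 µg/L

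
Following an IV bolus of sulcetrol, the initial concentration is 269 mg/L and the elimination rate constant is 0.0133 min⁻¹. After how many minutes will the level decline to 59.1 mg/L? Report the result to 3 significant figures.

C(t) = C₀ e^(−kt)  ⇒  t = ln(C₀/C) / k
t = ln(269/59.1) / 0.01330 = 1.515 / 0.01330 ≈ 114 minutes

114 minutes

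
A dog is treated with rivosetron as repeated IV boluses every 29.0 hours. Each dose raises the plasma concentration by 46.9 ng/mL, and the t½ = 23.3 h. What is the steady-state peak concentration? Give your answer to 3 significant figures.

81.1 ng/mL

k = ln 2 / 23.3 = 0.02975 h⁻¹
Fraction remaining after one interval: e^(−kτ) = e^(−0.02975 × 29.0) = 0.4220
R = 1 / (1 − 0.4220) = 1.730
Css,max = 46.9 × 1.730 ≈ 81.1 ng/mL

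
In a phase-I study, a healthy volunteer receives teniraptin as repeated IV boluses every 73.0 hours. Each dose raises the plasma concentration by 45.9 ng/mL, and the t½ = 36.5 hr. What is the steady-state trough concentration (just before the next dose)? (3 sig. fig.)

k = ln 2 / 36.5 = 0.01899 hr⁻¹
Fraction remaining after one interval: e^(−kτ) = e^(−0.01899 × 73.0) = 0.2500
R = 1 / (1 − 0.2500) = 1.333
Css,max = 45.9 × 1.333 = 61.20 ng/mL
Css,min = Css,max × e^(−kτ) = 61.20 × 0.2500 ≈ 15.3 ng/mL

15.3 ng/mL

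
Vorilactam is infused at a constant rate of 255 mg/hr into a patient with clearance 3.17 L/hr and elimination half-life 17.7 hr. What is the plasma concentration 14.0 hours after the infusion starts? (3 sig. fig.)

Css = rate / CL = 255 / 3.17 = 80.44 µg/mL
k = ln 2 / 17.7 = 0.03916 hr⁻¹
C(t) = Css (1 − e^(−kt)) = 80.44 × (1 − e^(−0.5483)) = 80.44 × 0.4220 ≈ 33.9 µg/mL

33.9 µg/mL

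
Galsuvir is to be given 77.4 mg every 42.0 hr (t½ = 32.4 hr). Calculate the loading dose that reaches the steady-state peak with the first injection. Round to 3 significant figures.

k = ln 2 / 32.4 = 0.02139 hr⁻¹
Accumulation ratio R = 1 / (1 − e^(−kτ)) = 1 / (1 − e^(−0.02139×42.0)) = 1 / (1 − 0.4072) = 1.687
Loading dose = maintenance dose × R = 77.4 × 1.687 ≈ 131 mg

131 mg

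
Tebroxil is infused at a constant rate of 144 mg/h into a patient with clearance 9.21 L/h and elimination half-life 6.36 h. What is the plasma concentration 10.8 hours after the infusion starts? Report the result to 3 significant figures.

10.8 mg/L

Css = rate / CL = 144 / 9.21 = 15.64 mg/L
k = ln 2 / 6.36 = 0.1090 h⁻¹
C(t) = Css (1 − e^(−kt)) = 15.64 × (1 − e^(−1.177)) = 15.64 × 0.6918 ≈ 10.8 mg/L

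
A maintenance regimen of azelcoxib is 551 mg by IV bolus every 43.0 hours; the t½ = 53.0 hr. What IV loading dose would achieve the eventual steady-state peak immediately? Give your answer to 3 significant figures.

k = ln 2 / 53.0 = 0.01308 hr⁻¹
Accumulation ratio R = 1 / (1 − e^(−kτ)) = 1 / (1 − e^(−0.01308×43.0)) = 1 / (1 − 0.5699) = 2.325
Loading dose = maintenance dose × R = 551 × 2.325 ≈ 1280 mg

1280 mg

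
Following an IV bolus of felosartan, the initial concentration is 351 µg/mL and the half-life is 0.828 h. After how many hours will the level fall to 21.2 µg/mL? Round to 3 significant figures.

3.35 hours

k = ln 2 / 0.828 = 0.8371 h⁻¹
C(t) = C₀ e^(−kt)  ⇒  t = ln(C₀/C) / k
t = ln(351/21.2) / 0.8371 = 2.807 / 0.8371 ≈ 3.35 hours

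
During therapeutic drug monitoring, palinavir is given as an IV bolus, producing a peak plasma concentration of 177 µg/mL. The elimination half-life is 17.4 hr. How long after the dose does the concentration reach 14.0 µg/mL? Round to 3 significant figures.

63.7 hours

k = ln 2 / 17.4 = 0.03984 hr⁻¹
C(t) = C₀ e^(−kt)  ⇒  t = ln(C₀/C) / k
t = ln(177/14.0) / 0.03984 = 2.537 / 0.03984 ≈ 63.7 hours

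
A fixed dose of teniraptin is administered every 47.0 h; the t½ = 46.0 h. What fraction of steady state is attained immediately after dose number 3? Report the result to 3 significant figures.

0.881

k = ln 2 / 46.0 = 0.01507 h⁻¹
f_n = 1 − e^(−nkτ) = 1 − e^(−3 × 0.01507 × 47.0) = 1 − e^(−2.125) = 1 − 0.1195 ≈ 0.881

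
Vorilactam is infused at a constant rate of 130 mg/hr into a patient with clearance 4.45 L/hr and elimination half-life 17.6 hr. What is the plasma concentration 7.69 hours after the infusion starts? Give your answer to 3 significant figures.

7.63 µg/mL

Css = rate / CL = 130 / 4.45 = 29.21 µg/mL
k = ln 2 / 17.6 = 0.03938 hr⁻¹
C(t) = Css (1 − e^(−kt)) = 29.21 × (1 − e^(−0.3029)) = 29.21 × 0.2613 ≈ 7.63 µg/mL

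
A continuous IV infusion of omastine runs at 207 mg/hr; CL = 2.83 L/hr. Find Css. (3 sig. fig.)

73.1 µg/mL

Css = infusion rate / CL = 207 / 2.83 ≈ 73.1 µg/mL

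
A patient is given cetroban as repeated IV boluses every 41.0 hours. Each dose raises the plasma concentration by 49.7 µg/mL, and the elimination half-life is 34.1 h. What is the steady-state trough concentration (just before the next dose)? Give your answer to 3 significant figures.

38.2 µg/mL

k = ln 2 / 34.1 = 0.02033 h⁻¹
Fraction remaining after one interval: e^(−kτ) = e^(−0.02033 × 41.0) = 0.4346
R = 1 / (1 − 0.4346) = 1.769
Css,max = 49.7 × 1.769 = 87.90 µg/mL
Css,min = Css,max × e^(−kτ) = 87.90 × 0.4346 ≈ 38.2 µg/mL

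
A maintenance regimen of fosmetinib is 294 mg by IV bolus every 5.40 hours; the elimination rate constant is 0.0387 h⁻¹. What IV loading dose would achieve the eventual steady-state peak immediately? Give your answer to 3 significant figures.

Accumulation ratio R = 1 / (1 − e^(−kτ)) = 1 / (1 − e^(−0.03870×5.40)) = 1 / (1 − 0.8114) = 5.303
Loading dose = maintenance dose × R = 294 × 5.303 ≈ 1560 mg

1560 mg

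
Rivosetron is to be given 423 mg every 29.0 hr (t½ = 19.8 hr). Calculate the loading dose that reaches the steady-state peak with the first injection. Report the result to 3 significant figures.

663 mg

k = ln 2 / 19.8 = 0.03501 hr⁻¹
Accumulation ratio R = 1 / (1 − e^(−kτ)) = 1 / (1 − e^(−0.03501×29.0)) = 1 / (1 − 0.3623) = 1.568
Loading dose = maintenance dose × R = 423 × 1.568 ≈ 663 mg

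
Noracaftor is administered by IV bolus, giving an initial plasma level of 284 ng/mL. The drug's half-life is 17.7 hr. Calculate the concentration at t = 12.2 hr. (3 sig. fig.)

k = ln 2 / 17.7 = 0.03916 hr⁻¹
C(t) = C₀ e^(−kt) = 284 × e^(−0.03916 × 12.2) = 284 × e^(−0.4778) = 284 × 0.6202 ≈ 176 ng/mL

176 ng/mL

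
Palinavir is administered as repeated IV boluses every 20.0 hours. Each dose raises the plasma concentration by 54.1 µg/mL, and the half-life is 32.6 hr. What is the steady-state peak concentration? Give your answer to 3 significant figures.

156 µg/mL

k = ln 2 / 32.6 = 0.02126 hr⁻¹
Fraction remaining after one interval: e^(−kτ) = e^(−0.02126 × 20.0) = 0.6536
R = 1 / (1 − 0.6536) = 2.887
Css,max = 54.1 × 2.887 ≈ 156 µg/mL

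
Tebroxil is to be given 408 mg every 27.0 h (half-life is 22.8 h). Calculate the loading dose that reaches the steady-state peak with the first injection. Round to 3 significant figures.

729 mg

k = ln 2 / 22.8 = 0.03040 h⁻¹
Accumulation ratio R = 1 / (1 − e^(−kτ)) = 1 / (1 − e^(−0.03040×27.0)) = 1 / (1 − 0.4401) = 1.786
Loading dose = maintenance dose × R = 408 × 1.786 ≈ 729 mg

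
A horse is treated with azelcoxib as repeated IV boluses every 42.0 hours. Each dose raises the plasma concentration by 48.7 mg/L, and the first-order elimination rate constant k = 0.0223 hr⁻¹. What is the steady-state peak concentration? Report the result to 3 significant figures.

Fraction remaining after one interval: e^(−kτ) = e^(−0.02230 × 42.0) = 0.3920
R = 1 / (1 − 0.3920) = 1.645
Css,max = 48.7 × 1.645 ≈ 80.1 mg/L

80.1 mg/L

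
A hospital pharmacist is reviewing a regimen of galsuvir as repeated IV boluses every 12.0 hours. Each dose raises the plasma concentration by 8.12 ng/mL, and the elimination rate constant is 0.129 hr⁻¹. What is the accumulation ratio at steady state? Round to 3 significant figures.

Fraction remaining after one interval: e^(−kτ) = e^(−0.1290 × 12.0) = 0.2127
R = 1 / (1 − 0.2127) = 1 / 0.7873 ≈ 1.27

1.27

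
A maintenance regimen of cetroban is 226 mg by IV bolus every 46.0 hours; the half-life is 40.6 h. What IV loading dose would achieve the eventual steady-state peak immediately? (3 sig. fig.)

k = ln 2 / 40.6 = 0.01707 h⁻¹
Accumulation ratio R = 1 / (1 − e^(−kτ)) = 1 / (1 − e^(−0.01707×46.0)) = 1 / (1 − 0.4560) = 1.838
Loading dose = maintenance dose × R = 226 × 1.838 ≈ 415 mg

415 mg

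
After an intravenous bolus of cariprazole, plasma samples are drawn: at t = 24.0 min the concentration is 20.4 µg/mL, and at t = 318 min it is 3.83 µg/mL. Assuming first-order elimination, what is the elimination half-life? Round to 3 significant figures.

122 minutes

k = ln(C₁/C₂) / (t₂ − t₁) = ln(20.4/3.83) / (318 − 24.0)
  = 1.673 / 294.0 = 0.005689 min⁻¹
t½ = ln 2 / k = ln 2 / 0.005689 ≈ 122 minutes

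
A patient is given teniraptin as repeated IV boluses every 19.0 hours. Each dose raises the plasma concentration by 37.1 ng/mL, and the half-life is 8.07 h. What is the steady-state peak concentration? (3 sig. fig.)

46.1 ng/mL

k = ln 2 / 8.07 = 0.08589 h⁻¹
Fraction remaining after one interval: e^(−kτ) = e^(−0.08589 × 19.0) = 0.1955
R = 1 / (1 − 0.1955) = 1.243
Css,max = 37.1 × 1.243 ≈ 46.1 ng/mL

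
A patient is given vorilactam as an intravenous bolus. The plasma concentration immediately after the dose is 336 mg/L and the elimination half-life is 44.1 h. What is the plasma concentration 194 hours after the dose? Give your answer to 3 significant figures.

15.9 mg/L

k = ln 2 / 44.1 = 0.01572 h⁻¹
194 h is 4.399 half-lives, so C = 336 × (1/2)^4.399 = 336 × 0.04740 ≈ 15.9 mg/L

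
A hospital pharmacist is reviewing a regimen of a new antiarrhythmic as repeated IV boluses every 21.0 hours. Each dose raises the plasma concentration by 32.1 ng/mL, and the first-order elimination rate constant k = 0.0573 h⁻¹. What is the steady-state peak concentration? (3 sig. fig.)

45.9 ng/mL

Fraction remaining after one interval: e^(−kτ) = e^(−0.05730 × 21.0) = 0.3002
R = 1 / (1 − 0.3002) = 1.429
Css,max = 32.1 × 1.429 ≈ 45.9 ng/mL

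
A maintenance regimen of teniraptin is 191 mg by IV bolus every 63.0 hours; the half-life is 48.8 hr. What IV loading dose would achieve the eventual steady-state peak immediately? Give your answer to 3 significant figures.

k = ln 2 / 48.8 = 0.01420 hr⁻¹
Accumulation ratio R = 1 / (1 − e^(−kτ)) = 1 / (1 − e^(−0.01420×63.0)) = 1 / (1 − 0.4087) = 1.691
Loading dose = maintenance dose × R = 191 × 1.691 ≈ 323 mg

323 mg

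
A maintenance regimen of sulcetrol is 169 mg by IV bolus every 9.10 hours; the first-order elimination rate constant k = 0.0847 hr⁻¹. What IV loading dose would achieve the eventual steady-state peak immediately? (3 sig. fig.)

Accumulation ratio R = 1 / (1 − e^(−kτ)) = 1 / (1 − e^(−0.08470×9.10)) = 1 / (1 − 0.4627) = 1.861
Loading dose = maintenance dose × R = 169 × 1.861 ≈ 315 mg

315 mg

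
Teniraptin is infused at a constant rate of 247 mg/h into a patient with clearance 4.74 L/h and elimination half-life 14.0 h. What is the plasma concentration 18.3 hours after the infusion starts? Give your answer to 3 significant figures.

Css = rate / CL = 247 / 4.74 = 52.11 µg/mL
k = ln 2 / 14.0 = 0.04951 h⁻¹
C(t) = Css (1 − e^(−kt)) = 52.11 × (1 − e^(−0.9060)) = 52.11 × 0.5959 ≈ 31.1 µg/mL

31.1 µg/mL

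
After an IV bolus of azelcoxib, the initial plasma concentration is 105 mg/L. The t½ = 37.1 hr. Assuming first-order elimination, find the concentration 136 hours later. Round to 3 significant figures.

8.27 mg/L

k = ln 2 / 37.1 = 0.01868 hr⁻¹
C(t) = C₀ e^(−kt) = 105 × e^(−0.01868 × 136) = 105 × e^(−2.541) = 105 × 0.07879 ≈ 8.27 mg/L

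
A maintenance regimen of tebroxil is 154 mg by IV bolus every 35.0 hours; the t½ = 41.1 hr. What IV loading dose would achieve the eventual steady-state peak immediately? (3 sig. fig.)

345 mg

k = ln 2 / 41.1 = 0.01686 hr⁻¹
Accumulation ratio R = 1 / (1 − e^(−kτ)) = 1 / (1 − e^(−0.01686×35.0)) = 1 / (1 − 0.5542) = 2.243
Loading dose = maintenance dose × R = 154 × 2.243 ≈ 345 mg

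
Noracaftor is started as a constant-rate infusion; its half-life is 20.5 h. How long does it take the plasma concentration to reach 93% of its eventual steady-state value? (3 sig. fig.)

78.6 hours

k = ln 2 / 20.5 = 0.03381 h⁻¹
f = 1 − e^(−kt)  ⇒  t = −ln(1 − f) / k
t = −ln(1 − 0.93) / 0.03381 = 2.659 / 0.03381 ≈ 78.6 hours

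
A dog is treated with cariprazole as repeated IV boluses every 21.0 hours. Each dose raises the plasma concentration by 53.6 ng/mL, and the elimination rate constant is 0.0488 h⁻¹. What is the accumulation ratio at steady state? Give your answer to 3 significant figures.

Fraction remaining after one interval: e^(−kτ) = e^(−0.04880 × 21.0) = 0.3589
R = 1 / (1 − 0.3589) = 1 / 0.6411 ≈ 1.56

1.56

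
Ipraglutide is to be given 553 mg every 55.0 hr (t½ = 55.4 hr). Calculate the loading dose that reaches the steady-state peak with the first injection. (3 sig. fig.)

1110 mg

k = ln 2 / 55.4 = 0.01251 hr⁻¹
Accumulation ratio R = 1 / (1 − e^(−kτ)) = 1 / (1 − e^(−0.01251×55.0)) = 1 / (1 − 0.5025) = 2.010
Loading dose = maintenance dose × R = 553 × 2.010 ≈ 1110 mg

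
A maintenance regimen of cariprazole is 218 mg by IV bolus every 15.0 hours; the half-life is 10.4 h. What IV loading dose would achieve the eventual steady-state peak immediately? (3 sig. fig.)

345 mg

k = ln 2 / 10.4 = 0.06665 h⁻¹
Accumulation ratio R = 1 / (1 − e^(−kτ)) = 1 / (1 − e^(−0.06665×15.0)) = 1 / (1 − 0.3680) = 1.582
Loading dose = maintenance dose × R = 218 × 1.582 ≈ 345 mg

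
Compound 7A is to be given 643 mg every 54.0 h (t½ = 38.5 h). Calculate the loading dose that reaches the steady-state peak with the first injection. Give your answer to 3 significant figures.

1030 mg

k = ln 2 / 38.5 = 0.01800 h⁻¹
Accumulation ratio R = 1 / (1 − e^(−kτ)) = 1 / (1 − e^(−0.01800×54.0)) = 1 / (1 − 0.3782) = 1.608
Loading dose = maintenance dose × R = 643 × 1.608 ≈ 1030 mg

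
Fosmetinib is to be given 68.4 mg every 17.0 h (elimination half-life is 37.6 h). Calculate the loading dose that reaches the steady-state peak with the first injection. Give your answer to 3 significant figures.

k = ln 2 / 37.6 = 0.01843 h⁻¹
Accumulation ratio R = 1 / (1 − e^(−kτ)) = 1 / (1 − e^(−0.01843×17.0)) = 1 / (1 − 0.7310) = 3.717
Loading dose = maintenance dose × R = 68.4 × 3.717 ≈ 254 mg

254 mg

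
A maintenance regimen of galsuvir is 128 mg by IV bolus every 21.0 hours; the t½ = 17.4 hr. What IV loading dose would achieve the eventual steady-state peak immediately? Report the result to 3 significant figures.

226 mg

k = ln 2 / 17.4 = 0.03984 hr⁻¹
Accumulation ratio R = 1 / (1 − e^(−kτ)) = 1 / (1 − e^(−0.03984×21.0)) = 1 / (1 − 0.4332) = 1.764
Loading dose = maintenance dose × R = 128 × 1.764 ≈ 226 mg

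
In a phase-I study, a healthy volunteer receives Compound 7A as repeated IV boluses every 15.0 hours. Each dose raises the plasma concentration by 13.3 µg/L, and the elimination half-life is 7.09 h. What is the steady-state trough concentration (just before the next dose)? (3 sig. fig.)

3.99 µg/L

k = ln 2 / 7.09 = 0.09776 h⁻¹
Fraction remaining after one interval: e^(−kτ) = e^(−0.09776 × 15.0) = 0.2307
R = 1 / (1 − 0.2307) = 1.300
Css,max = 13.3 × 1.300 = 17.29 µg/L
Css,min = Css,max × e^(−kτ) = 17.29 × 0.2307 ≈ 3.99 µg/L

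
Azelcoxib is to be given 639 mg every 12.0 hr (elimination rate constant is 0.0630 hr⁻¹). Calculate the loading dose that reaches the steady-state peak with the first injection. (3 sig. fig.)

Accumulation ratio R = 1 / (1 − e^(−kτ)) = 1 / (1 − e^(−0.06300×12.0)) = 1 / (1 − 0.4695) = 1.885
Loading dose = maintenance dose × R = 639 × 1.885 ≈ 1200 mg

1200 mg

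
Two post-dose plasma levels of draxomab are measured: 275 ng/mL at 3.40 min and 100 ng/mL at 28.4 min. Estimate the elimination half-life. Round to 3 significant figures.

k = ln(C₁/C₂) / (t₂ − t₁) = ln(275/100) / (28.4 − 3.40)
  = 1.012 / 25.00 = 0.04046 min⁻¹
t½ = ln 2 / k = ln 2 / 0.04046 ≈ 17.1 minutes

17.1 minutes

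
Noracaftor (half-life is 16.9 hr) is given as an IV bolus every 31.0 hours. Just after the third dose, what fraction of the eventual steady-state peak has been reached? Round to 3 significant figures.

k = ln 2 / 16.9 = 0.04101 hr⁻¹
f_n = 1 − e^(−nkτ) = 1 − e^(−3 × 0.04101 × 31.0) = 1 − e^(−3.814) = 1 − 0.02205 ≈ 0.978

0.978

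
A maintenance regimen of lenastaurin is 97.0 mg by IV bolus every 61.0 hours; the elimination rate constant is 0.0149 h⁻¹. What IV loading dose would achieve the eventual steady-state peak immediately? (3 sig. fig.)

Accumulation ratio R = 1 / (1 − e^(−kτ)) = 1 / (1 − e^(−0.01490×61.0)) = 1 / (1 − 0.4030) = 1.675
Loading dose = maintenance dose × R = 97.0 × 1.675 ≈ 162 mg

162 mg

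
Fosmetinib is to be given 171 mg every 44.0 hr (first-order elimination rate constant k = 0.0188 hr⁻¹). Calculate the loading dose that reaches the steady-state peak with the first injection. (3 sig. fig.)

Accumulation ratio R = 1 / (1 − e^(−kτ)) = 1 / (1 − e^(−0.01880×44.0)) = 1 / (1 − 0.4373) = 1.777
Loading dose = maintenance dose × R = 171 × 1.777 ≈ 304 mg

304 mg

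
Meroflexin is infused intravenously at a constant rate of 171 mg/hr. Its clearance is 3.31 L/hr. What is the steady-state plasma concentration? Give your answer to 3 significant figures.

51.7 µg/mL

Css = infusion rate / CL = 171 / 3.31 ≈ 51.7 µg/mL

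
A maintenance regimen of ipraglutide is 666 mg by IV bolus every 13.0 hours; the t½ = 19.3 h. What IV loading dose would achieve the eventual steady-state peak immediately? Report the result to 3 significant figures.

k = ln 2 / 19.3 = 0.03591 h⁻¹
Accumulation ratio R = 1 / (1 − e^(−kτ)) = 1 / (1 − e^(−0.03591×13.0)) = 1 / (1 − 0.6270) = 2.681
Loading dose = maintenance dose × R = 666 × 2.681 ≈ 1790 mg

1790 mg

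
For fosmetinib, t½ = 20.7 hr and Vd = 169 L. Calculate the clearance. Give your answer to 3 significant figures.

k = ln 2 / t½ = ln 2 / 20.7 = 0.03349 hr⁻¹
CL = k · V = 0.03349 × 169 ≈ 5.66 L/hr

5.66 L/hr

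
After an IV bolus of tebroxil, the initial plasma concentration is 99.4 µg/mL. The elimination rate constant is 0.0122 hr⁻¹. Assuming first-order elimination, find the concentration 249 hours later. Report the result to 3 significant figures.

C(t) = C₀ e^(−kt) = 99.4 × e^(−0.01220 × 249) = 99.4 × e^(−3.038) = 99.4 × 0.04794 ≈ 4.77 µg/mL

4.77 µg/mL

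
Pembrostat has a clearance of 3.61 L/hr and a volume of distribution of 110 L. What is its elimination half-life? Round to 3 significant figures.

21.1 hours

k = CL / V = 3.61 / 110 = 0.03282 hr⁻¹
t½ = ln 2 / k = ln 2 / 0.03282 ≈ 21.1 hours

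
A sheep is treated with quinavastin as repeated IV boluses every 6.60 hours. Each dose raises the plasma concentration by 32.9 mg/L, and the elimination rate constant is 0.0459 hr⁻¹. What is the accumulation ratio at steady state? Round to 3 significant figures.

Fraction remaining after one interval: e^(−kτ) = e^(−0.04590 × 6.60) = 0.7386
R = 1 / (1 − 0.7386) = 1 / 0.2614 ≈ 3.83

3.83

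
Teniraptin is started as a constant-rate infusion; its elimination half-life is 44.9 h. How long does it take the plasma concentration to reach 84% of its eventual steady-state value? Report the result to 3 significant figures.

k = ln 2 / 44.9 = 0.01544 h⁻¹
f = 1 − e^(−kt)  ⇒  t = −ln(1 − f) / k
t = −ln(1 − 0.84) / 0.01544 = 1.833 / 0.01544 ≈ 119 hours

119 hours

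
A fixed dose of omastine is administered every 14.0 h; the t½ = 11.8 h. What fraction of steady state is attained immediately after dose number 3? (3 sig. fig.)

0.915

k = ln 2 / 11.8 = 0.05874 h⁻¹
f_n = 1 − e^(−nkτ) = 1 − e^(−3 × 0.05874 × 14.0) = 1 − e^(−2.467) = 1 − 0.08483 ≈ 0.915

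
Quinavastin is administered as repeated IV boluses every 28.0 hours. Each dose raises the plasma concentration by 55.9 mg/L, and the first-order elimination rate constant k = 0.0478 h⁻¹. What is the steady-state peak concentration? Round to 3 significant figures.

75.8 mg/L

Fraction remaining after one interval: e^(−kτ) = e^(−0.04780 × 28.0) = 0.2623
R = 1 / (1 − 0.2623) = 1.356
Css,max = 55.9 × 1.356 ≈ 75.8 mg/L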